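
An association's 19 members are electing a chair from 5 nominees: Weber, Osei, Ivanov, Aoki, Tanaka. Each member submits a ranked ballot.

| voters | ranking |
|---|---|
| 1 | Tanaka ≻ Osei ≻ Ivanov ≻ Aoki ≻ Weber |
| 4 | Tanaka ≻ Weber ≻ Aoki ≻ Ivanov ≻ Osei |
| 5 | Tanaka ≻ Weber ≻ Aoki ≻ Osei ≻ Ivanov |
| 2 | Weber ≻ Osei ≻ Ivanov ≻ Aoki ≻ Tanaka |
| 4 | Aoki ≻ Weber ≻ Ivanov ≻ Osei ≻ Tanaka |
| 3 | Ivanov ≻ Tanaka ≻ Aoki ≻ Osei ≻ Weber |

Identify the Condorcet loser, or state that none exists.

Osei

Pairwise majorities:
Weber vs Osei: 4+5+2+4 = 15 for Weber, 4 for Osei — Weber by 15–4.
Weber vs Ivanov: Weber is ranked higher on 4+5+2+4 = 15 ballots, Ivanov on 4. Weber wins 15–4.
Weber vs Aoki: 4+5+2 = 11 for Weber, 8 for Aoki — Weber by 11–8.
Weber–Tanaka: Tanaka 13–6.
Osei–Ivanov: Ivanov 11–8.
Osei vs Aoki: Aoki, 16–3.
Osei vs Tanaka: Osei preferred on 2+4 = 6 ballots; Tanaka wins 13–6.
Ivanov vs Aoki: 6 to 13, Aoki.
Ivanov vs Tanaka: 9 to 10, Tanaka.
Aoki vs Tanaka: Tanaka wins 13–6.
Osei is beaten in every head-to-head and is the Condorcet loser.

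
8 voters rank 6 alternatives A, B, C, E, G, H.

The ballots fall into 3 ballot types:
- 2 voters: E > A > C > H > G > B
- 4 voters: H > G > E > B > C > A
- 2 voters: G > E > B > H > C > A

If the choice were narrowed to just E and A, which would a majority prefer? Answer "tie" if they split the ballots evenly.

Ballots ranking E above A: 2 + 4 + 2 = 8.
Ballots ranking A above E: 8 − 8 = 0.
E wins the head-to-head 8–0.

E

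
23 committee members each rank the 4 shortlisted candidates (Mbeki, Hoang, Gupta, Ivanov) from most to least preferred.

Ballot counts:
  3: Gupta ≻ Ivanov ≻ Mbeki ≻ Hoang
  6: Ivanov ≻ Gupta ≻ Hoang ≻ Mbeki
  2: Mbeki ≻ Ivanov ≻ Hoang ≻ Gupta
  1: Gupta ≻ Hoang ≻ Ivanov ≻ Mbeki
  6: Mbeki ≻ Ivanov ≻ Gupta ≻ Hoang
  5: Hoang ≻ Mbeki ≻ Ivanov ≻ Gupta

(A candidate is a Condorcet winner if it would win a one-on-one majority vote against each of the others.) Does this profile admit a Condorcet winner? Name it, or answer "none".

none

Head-to-head results (23 committee members):
Mbeki vs Hoang: Mbeki preferred on 3+2+6 = 11 ballots; Hoang wins 12–11.
Mbeki vs Gupta: 13 to 10, Mbeki.
Mbeki vs Ivanov: 13 to 10, Mbeki.
Hoang vs Gupta: Hoang preferred on 2+5 = 7 ballots; Gupta wins 16–7.
Hoang vs Ivanov: 1+5 = 6 for Hoang, 17 for Ivanov — Ivanov by 17–6.
Gupta vs Ivanov: 3+1 = 4 for Gupta, 19 for Ivanov — Ivanov by 19–4.
Every candidate loses at least once (Mbeki loses to Hoang; Hoang loses to Gupta; Gupta loses to Mbeki; Ivanov loses to Mbeki). The majority relation contains the cycle Mbeki beats Gupta beats Hoang beats Mbeki, so there is no Condorcet winner.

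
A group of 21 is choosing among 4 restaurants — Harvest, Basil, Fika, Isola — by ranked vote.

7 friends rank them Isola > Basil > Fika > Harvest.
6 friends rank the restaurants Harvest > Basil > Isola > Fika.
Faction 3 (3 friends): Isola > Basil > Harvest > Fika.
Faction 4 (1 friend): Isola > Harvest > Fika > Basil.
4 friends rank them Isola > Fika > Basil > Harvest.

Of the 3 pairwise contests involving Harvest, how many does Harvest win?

Harvest against each rival (21 friends):
Harvest vs Basil: 7 to 14, Basil.
Harvest vs Fika: Fika wins 11–10.
Harvest–Isola: Isola 15–6.
Harvest beats no one; loses to Basil, Fika, Isola — 0 pairwise wins.

0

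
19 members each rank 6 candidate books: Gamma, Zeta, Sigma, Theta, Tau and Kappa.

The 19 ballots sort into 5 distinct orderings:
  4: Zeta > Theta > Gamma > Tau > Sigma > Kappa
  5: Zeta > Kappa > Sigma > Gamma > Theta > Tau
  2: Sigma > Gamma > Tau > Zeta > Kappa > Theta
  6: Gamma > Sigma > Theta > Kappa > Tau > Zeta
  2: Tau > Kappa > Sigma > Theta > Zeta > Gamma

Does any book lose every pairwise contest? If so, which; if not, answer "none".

Pairwise majorities:
Gamma vs Zeta: 8 to 11, Zeta.
Gamma vs Sigma: Gamma wins 10–9.
Gamma vs Theta: Gamma wins 13–6.
Gamma vs Tau: 4+5+2+6 = 17 for Gamma, 2 for Tau — Gamma by 17–2.
Gamma–Kappa: Gamma 12–7.
Zeta vs Sigma: Zeta preferred on 4+5 = 9 ballots; Sigma wins 10–9.
Zeta vs Theta: 4+5+2 = 11 for Zeta, 8 for Theta — Zeta by 11–8.
Zeta vs Tau: Tau wins 10–9.
Zeta vs Kappa: Zeta, 11–8.
Sigma vs Theta: Sigma, 15–4.
Sigma vs Tau: 5+2+6 = 13 for Sigma, 6 for Tau — Sigma by 13–6.
Sigma vs Kappa: 12 to 7, Sigma.
Theta–Tau: Theta 15–4.
Theta vs Kappa: Theta, 10–9.
Tau–Kappa: Kappa 11–8.
No book is winless: Gamma beats Sigma; Zeta beats Gamma; Sigma beats Zeta; Theta beats Tau; Tau beats Zeta; Kappa beats Tau. There is no Condorcet loser.

none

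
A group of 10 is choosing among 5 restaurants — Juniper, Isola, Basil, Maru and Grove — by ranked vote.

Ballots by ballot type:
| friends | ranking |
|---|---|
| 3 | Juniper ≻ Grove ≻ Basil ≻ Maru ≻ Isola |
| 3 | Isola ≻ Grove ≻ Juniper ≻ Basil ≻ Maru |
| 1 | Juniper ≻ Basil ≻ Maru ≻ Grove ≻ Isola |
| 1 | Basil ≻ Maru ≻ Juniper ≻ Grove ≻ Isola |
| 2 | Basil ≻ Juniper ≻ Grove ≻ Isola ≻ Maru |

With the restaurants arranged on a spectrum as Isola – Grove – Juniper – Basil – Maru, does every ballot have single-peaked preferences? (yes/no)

yes

Axis positions: Isola=1, Grove=2, Juniper=3, Basil=4, Maru=5.
Ballot type 1 (peak Juniper at position 3): ranking walks positions 3-2-4-5-1, expanding outward from the peak — single-peaked.
Ballot type 2 (peak Isola at position 1): ranking walks positions 1-2-3-4-5, expanding outward from the peak — single-peaked.
Ballot type 3 (peak Juniper at position 3): ranking walks positions 3-4-5-2-1, expanding outward from the peak — single-peaked.
Ballot type 4 (peak Basil at position 4): ranking walks positions 4-5-3-2-1, expanding outward from the peak — single-peaked.
Ballot type 5 (peak Basil at position 4): ranking walks positions 4-3-2-1-5, expanding outward from the peak — single-peaked.
Every ranking is single-peaked on this axis.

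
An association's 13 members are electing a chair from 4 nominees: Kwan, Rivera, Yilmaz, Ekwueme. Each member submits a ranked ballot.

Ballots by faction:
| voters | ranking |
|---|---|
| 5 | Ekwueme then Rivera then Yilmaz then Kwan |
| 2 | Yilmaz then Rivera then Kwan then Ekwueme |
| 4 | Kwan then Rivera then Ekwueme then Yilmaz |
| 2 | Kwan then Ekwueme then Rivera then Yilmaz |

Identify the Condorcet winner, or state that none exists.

none

Head-to-head results (13 voters):
Kwan vs Rivera: Rivera wins 7–6.
Kwan vs Yilmaz: Yilmaz, 7–6.
Kwan vs Ekwueme: Kwan, 8–5.
Rivera vs Yilmaz: Rivera, 11–2.
Rivera–Ekwueme: Ekwueme 7–6.
Yilmaz–Ekwueme: Ekwueme 11–2.
Every candidate loses at least once (Kwan loses to Rivera; Rivera loses to Ekwueme; Yilmaz loses to Rivera; Ekwueme loses to Kwan). The majority relation contains the cycle Kwan > Ekwueme > Rivera > Kwan, so there is no Condorcet winner.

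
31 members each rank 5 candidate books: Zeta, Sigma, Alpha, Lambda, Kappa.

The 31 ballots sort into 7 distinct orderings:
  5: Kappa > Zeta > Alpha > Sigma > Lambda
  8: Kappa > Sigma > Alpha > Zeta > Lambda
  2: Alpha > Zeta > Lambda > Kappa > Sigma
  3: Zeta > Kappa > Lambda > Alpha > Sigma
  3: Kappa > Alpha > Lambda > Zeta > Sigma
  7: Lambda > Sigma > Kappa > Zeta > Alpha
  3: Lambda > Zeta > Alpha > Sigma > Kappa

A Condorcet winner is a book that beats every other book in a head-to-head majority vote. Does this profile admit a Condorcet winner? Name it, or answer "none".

Head-to-head results (31 members):
Zeta vs Sigma: Zeta is ranked higher on 5+2+3+3+3 = 16 ballots, Sigma on 15. Zeta wins 16–15.
Zeta vs Alpha: Zeta is ranked higher on 5+3+7+3 = 18 ballots, Alpha on 13. Zeta wins 18–13.
Zeta vs Lambda: Zeta is ranked higher on 5+8+2+3 = 18 ballots, Lambda on 13. Zeta wins 18–13.
Zeta vs Kappa: Zeta is ranked higher on 2+3+3 = 8 ballots, Kappa on 23. Kappa wins 23–8.
Sigma vs Alpha: Sigma preferred on 8+7 = 15 ballots; Alpha wins 16–15.
Sigma vs Lambda: Sigma is ranked higher on 5+8 = 13 ballots, Lambda on 18. Lambda wins 18–13.
Sigma vs Kappa: Sigma preferred on 7+3 = 10 ballots; Kappa wins 21–10.
Alpha vs Lambda: 18 to 13, Alpha.
Alpha vs Kappa: Alpha is ranked higher on 2+3 = 5 ballots, Kappa on 26. Kappa wins 26–5.
Lambda vs Kappa: 12 to 19, Kappa.
Only Kappa has no losses; Kappa is the Condorcet winner.

Kappa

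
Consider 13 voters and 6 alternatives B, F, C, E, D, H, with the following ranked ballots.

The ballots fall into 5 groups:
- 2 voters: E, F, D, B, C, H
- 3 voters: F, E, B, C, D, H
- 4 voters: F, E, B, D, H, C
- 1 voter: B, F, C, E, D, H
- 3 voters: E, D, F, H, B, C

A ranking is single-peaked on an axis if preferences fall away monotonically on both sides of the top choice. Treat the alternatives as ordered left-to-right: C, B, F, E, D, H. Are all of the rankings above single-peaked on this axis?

yes

Axis positions: C=1, B=2, F=3, E=4, D=5, H=6.
Group 1 (peak E at position 4): ranking walks positions 4-3-5-2-1-6, expanding outward from the peak — single-peaked.
Group 2 (peak F at position 3): ranking walks positions 3-4-2-1-5-6, expanding outward from the peak — single-peaked.
Group 3 (peak F at position 3): ranking walks positions 3-4-2-5-6-1, expanding outward from the peak — single-peaked.
Group 4 (peak B at position 2): ranking walks positions 2-3-1-4-5-6, expanding outward from the peak — single-peaked.
Group 5 (peak E at position 4): ranking walks positions 4-5-3-6-2-1, expanding outward from the peak — single-peaked.
Every ranking is single-peaked on this axis.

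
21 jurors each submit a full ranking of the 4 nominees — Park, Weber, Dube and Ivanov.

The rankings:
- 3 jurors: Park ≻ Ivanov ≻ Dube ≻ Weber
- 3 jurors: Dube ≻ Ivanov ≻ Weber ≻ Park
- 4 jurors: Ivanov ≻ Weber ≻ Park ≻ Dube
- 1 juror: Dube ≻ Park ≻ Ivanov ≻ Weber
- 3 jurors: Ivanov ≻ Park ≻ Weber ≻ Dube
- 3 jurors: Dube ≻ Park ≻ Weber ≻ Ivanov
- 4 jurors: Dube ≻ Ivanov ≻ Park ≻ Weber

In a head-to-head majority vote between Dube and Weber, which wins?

Dube

Ballots ranking Dube above Weber: 3 + 3 + 1 + 3 + 4 = 14.
Ballots ranking Weber above Dube: 21 − 14 = 7.
Dube wins the head-to-head 14–7.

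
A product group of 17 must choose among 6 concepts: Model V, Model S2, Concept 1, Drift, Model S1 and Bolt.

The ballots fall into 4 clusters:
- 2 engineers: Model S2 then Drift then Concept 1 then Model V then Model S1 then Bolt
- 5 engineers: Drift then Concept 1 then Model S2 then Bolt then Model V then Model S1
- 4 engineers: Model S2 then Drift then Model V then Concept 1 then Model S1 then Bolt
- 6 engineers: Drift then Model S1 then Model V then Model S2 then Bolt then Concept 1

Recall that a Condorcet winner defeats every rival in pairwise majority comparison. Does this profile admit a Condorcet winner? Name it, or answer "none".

Drift

Pairwise majorities:
Model V vs Model S2: 6 for Model V, 11 for Model S2 — Model S2 by 11–6.
Model V vs Concept 1: Model V preferred on 4+6 = 10 ballots; Model V wins 10–7.
Model V–Drift: Drift 17–0.
Model V vs Model S1: 11 to 6, Model V.
Model V vs Bolt: 12 to 5, Model V.
Model S2 vs Concept 1: Model S2, 12–5.
Model S2–Drift: Drift 11–6.
Model S2 vs Model S1: Model S2, 11–6.
Model S2 vs Bolt: Model S2, 17–0.
Concept 1 vs Drift: Concept 1 preferred on 0 ballots; Drift wins 17–0.
Concept 1–Model S1: Concept 1 11–6.
Concept 1 vs Bolt: Concept 1 preferred on 2+5+4 = 11 ballots; Concept 1 wins 11–6.
Drift vs Model S1: 2+5+4+6 = 17 for Drift, 0 for Model S1 — Drift by 17–0.
Drift vs Bolt: Drift wins 17–0.
Model S1–Bolt: Model S1 12–5.
Drift defeats every rival head-to-head and is the Condorcet winner.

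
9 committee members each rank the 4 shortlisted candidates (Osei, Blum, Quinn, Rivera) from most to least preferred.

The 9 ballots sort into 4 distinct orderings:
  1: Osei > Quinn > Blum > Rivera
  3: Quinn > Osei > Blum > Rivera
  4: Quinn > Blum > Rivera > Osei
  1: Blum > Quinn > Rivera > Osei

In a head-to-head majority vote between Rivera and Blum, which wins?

No ballot ranks Rivera above Blum: 0.
Ballots ranking Blum above Rivera: 9 − 0 = 9.
Blum wins the head-to-head 9–0.

Blum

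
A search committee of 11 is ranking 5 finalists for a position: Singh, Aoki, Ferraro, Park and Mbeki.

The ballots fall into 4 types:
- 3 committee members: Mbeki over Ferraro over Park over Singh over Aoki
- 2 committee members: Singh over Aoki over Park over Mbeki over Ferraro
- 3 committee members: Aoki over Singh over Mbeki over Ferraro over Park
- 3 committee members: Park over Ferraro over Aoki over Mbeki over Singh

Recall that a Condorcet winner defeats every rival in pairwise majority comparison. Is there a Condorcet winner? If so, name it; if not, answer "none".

Check each pair by majority over 11 ballots:
Singh–Aoki: Aoki 6–5.
Singh vs Ferraro: Ferraro wins 6–5.
Singh vs Park: Singh preferred on 2+3 = 5 ballots; Park wins 6–5.
Singh vs Mbeki: Singh is ranked higher on 2+3 = 5 ballots, Mbeki on 6. Mbeki wins 6–5.
Aoki–Ferraro: Ferraro 6–5.
Aoki vs Park: Park, 6–5.
Aoki vs Mbeki: Aoki preferred on 2+3+3 = 8 ballots; Aoki wins 8–3.
Ferraro–Park: Ferraro 6–5.
Ferraro vs Mbeki: 3 to 8, Mbeki.
Park–Mbeki: Mbeki 6–5.
Every candidate loses at least once (Singh loses to Aoki; Aoki loses to Ferraro; Ferraro loses to Mbeki; Park loses to Ferraro; Mbeki loses to Aoki). The majority relation contains the cycle Aoki > Mbeki > Ferraro > Aoki, so there is no Condorcet winner.

none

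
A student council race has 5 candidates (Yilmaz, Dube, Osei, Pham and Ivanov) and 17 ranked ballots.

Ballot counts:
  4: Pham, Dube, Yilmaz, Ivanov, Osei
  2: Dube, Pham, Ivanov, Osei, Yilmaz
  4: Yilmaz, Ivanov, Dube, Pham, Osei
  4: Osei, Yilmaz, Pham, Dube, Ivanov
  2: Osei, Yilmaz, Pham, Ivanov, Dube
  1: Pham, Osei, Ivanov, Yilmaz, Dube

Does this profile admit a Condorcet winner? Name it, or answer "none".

Pairwise majorities:
Yilmaz vs Dube: Yilmaz preferred on 4+4+2+1 = 11 ballots; Yilmaz wins 11–6.
Yilmaz vs Osei: Yilmaz preferred on 4+4 = 8 ballots; Osei wins 9–8.
Yilmaz vs Pham: 10 to 7, Yilmaz.
Yilmaz vs Ivanov: Yilmaz wins 14–3.
Dube vs Osei: Dube wins 10–7.
Dube vs Pham: Pham, 11–6.
Dube vs Ivanov: Dube wins 10–7.
Osei vs Pham: 6 to 11, Pham.
Osei–Ivanov: Ivanov 10–7.
Pham vs Ivanov: 13 to 4, Pham.
No candidate is unbeaten: Yilmaz loses to Osei; Dube loses to Yilmaz; Osei loses to Dube; Pham loses to Yilmaz; Ivanov loses to Yilmaz. In particular Yilmaz beats Dube beats Osei beats Yilmaz is a majority cycle — no Condorcet winner exists.

none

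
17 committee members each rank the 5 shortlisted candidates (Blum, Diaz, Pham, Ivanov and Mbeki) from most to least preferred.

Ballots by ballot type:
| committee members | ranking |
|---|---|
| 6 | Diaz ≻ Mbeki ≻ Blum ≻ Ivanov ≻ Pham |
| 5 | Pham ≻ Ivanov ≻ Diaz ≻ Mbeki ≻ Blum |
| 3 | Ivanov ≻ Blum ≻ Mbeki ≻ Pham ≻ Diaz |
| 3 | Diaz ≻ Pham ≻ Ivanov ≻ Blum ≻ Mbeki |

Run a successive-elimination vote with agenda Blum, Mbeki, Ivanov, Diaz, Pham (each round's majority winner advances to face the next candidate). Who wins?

Diaz

Round 1: Blum vs Mbeki — 6–11, Mbeki advances.
Round 2: Mbeki vs Ivanov — 6–11, Ivanov advances.
Round 3: Ivanov vs Diaz — 8–9, Diaz advances.
Round 4: Diaz vs Pham — 9–8, Diaz advances.
The agenda winner is Diaz.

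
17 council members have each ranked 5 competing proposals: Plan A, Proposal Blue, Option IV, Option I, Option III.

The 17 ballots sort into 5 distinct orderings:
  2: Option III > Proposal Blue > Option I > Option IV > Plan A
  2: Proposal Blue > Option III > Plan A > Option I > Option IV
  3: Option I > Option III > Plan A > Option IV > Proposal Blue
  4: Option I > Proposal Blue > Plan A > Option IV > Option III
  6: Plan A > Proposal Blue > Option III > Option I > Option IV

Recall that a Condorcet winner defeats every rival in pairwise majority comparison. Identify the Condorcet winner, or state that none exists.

none

Check each pair by majority over 17 ballots:
Plan A vs Proposal Blue: Plan A is ranked higher on 3+6 = 9 ballots, Proposal Blue on 8. Plan A wins 9–8.
Plan A vs Option IV: 2+3+4+6 = 15 for Plan A, 2 for Option IV — Plan A by 15–2.
Plan A vs Option I: 2+6 = 8 for Plan A, 9 for Option I — Option I by 9–8.
Plan A vs Option III: Plan A is ranked higher on 4+6 = 10 ballots, Option III on 7. Plan A wins 10–7.
Proposal Blue vs Option IV: Proposal Blue is ranked higher on 2+2+4+6 = 14 ballots, Option IV on 3. Proposal Blue wins 14–3.
Proposal Blue vs Option I: Proposal Blue is ranked higher on 2+2+6 = 10 ballots, Option I on 7. Proposal Blue wins 10–7.
Proposal Blue vs Option III: Proposal Blue is ranked higher on 2+4+6 = 12 ballots, Option III on 5. Proposal Blue wins 12–5.
Option IV vs Option I: Option IV is ranked higher on 0 ballots, Option I on 17. Option I wins 17–0.
Option IV vs Option III: 4 for Option IV, 13 for Option III — Option III by 13–4.
Option I vs Option III: 3+4 = 7 for Option I, 10 for Option III — Option III by 10–7.
Every option loses at least once (Plan A loses to Option I; Proposal Blue loses to Plan A; Option IV loses to Plan A; Option I loses to Proposal Blue; Option III loses to Plan A). The majority relation contains the cycle Plan A beats Proposal Blue beats Option I beats Plan A, so there is no Condorcet winner.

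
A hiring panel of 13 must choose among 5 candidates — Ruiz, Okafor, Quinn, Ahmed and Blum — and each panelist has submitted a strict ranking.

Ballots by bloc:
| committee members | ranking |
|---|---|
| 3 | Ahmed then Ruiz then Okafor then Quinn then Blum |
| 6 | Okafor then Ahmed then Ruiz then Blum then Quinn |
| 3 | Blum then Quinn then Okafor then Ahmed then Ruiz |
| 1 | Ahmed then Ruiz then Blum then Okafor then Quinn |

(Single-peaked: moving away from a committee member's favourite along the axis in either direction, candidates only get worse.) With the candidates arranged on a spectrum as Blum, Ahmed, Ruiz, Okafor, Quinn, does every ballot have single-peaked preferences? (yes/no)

Axis positions: Blum=1, Ahmed=2, Ruiz=3, Okafor=4, Quinn=5.
Bloc 1 (peak Ahmed at position 2): ranking walks positions 2-3-4-5-1, expanding outward from the peak — single-peaked.
Bloc 2: ranking walks positions 4-2-3-1-5; Ahmed is ranked above Ruiz even though Ruiz lies between Ahmed and the peak Okafor on the axis — preferences dip and rise again. Not single-peaked.
Bloc 3: ranking walks positions 1-5-4-2-3; Quinn is ranked above Ahmed even though Ahmed lies between Quinn and the peak Blum on the axis — preferences dip and rise again. Not single-peaked.
Bloc 4 (peak Ahmed at position 2): ranking walks positions 2-3-1-4-5, expanding outward from the peak — single-peaked.
Bloc 2 violates single-peakedness, so the profile is not single-peaked on this axis.

no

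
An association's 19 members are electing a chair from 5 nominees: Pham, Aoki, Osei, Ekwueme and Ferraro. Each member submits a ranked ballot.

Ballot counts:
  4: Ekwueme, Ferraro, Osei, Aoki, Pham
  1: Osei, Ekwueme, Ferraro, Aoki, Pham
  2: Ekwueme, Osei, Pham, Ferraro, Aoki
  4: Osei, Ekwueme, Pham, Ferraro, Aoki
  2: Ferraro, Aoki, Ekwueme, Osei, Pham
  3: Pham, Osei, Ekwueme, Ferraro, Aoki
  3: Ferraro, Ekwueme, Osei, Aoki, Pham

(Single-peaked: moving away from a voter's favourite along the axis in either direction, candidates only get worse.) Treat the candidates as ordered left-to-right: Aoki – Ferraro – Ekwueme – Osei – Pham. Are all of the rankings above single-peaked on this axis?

yes

Axis positions: Aoki=1, Ferraro=2, Ekwueme=3, Osei=4, Pham=5.
Group 1 (peak Ekwueme at position 3): ranking walks positions 3-2-4-1-5, expanding outward from the peak — single-peaked.
Group 2 (peak Osei at position 4): ranking walks positions 4-3-2-1-5, expanding outward from the peak — single-peaked.
Group 3 (peak Ekwueme at position 3): ranking walks positions 3-4-5-2-1, expanding outward from the peak — single-peaked.
Group 4 (peak Osei at position 4): ranking walks positions 4-3-5-2-1, expanding outward from the peak — single-peaked.
Group 5 (peak Ferraro at position 2): ranking walks positions 2-1-3-4-5, expanding outward from the peak — single-peaked.
Group 6 (peak Pham at position 5): ranking walks positions 5-4-3-2-1, expanding outward from the peak — single-peaked.
Group 7 (peak Ferraro at position 2): ranking walks positions 2-3-4-1-5, expanding outward from the peak — single-peaked.
Every ranking is single-peaked on this axis.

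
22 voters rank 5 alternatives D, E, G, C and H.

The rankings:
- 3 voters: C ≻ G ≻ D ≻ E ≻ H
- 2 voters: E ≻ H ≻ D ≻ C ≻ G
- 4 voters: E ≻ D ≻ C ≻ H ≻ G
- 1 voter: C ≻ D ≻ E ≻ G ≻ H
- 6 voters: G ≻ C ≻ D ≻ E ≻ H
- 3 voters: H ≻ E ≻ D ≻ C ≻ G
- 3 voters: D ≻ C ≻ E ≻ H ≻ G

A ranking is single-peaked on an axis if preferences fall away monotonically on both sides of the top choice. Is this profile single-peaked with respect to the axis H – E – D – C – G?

Axis positions: H=1, E=2, D=3, C=4, G=5.
Type 1 (peak C at position 4): ranking walks positions 4-5-3-2-1, expanding outward from the peak — single-peaked.
Type 2 (peak E at position 2): ranking walks positions 2-1-3-4-5, expanding outward from the peak — single-peaked.
Type 3 (peak E at position 2): ranking walks positions 2-3-4-1-5, expanding outward from the peak — single-peaked.
Type 4 (peak C at position 4): ranking walks positions 4-3-2-5-1, expanding outward from the peak — single-peaked.
Type 5 (peak G at position 5): ranking walks positions 5-4-3-2-1, expanding outward from the peak — single-peaked.
Type 6 (peak H at position 1): ranking walks positions 1-2-3-4-5, expanding outward from the peak — single-peaked.
Type 7 (peak D at position 3): ranking walks positions 3-4-2-1-5, expanding outward from the peak — single-peaked.
Every ranking is single-peaked on this axis.

yes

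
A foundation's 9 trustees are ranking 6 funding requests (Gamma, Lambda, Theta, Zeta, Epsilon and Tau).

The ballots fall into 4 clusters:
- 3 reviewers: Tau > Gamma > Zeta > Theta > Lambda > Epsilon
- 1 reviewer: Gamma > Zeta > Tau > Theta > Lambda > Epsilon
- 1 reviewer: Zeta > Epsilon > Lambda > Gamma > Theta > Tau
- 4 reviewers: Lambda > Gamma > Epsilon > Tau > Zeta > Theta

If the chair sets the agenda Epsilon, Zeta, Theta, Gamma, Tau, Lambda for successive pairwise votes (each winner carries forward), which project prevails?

Round 1: Epsilon vs Zeta — 4–5, Zeta advances.
Round 2: Zeta vs Theta — 9–0, Zeta advances.
Round 3: Zeta vs Gamma — 1–8, Gamma advances.
Round 4: Gamma vs Tau — 6–3, Gamma advances.
Round 5: Gamma vs Lambda — 4–5, Lambda advances.
The agenda winner is Lambda.

Lambda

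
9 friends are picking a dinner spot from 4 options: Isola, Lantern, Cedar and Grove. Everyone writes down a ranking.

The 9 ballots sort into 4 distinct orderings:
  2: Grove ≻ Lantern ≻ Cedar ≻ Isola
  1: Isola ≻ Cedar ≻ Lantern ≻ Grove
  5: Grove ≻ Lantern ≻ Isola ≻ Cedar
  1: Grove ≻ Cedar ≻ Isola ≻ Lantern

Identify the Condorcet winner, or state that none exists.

Grove

Pairwise majorities:
Isola vs Lantern: Lantern, 7–2.
Isola vs Cedar: Isola wins 6–3.
Isola vs Grove: Grove, 8–1.
Lantern–Cedar: Lantern 7–2.
Lantern–Grove: Grove 8–1.
Cedar vs Grove: Grove, 8–1.
Grove defeats every rival head-to-head and is the Condorcet winner.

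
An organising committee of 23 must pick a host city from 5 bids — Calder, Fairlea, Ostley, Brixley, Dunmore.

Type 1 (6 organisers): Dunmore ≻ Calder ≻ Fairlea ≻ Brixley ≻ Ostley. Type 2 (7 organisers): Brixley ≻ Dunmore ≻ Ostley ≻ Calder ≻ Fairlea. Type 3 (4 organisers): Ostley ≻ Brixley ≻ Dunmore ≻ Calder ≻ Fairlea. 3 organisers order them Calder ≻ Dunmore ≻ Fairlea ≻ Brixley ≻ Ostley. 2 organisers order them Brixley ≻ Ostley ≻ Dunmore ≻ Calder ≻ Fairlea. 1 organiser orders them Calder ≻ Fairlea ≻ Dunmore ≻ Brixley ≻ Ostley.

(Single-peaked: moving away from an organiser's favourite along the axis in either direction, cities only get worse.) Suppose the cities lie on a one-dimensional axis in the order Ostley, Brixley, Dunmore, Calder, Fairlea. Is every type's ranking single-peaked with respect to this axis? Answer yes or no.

Axis positions: Ostley=1, Brixley=2, Dunmore=3, Calder=4, Fairlea=5.
Type 1 (peak Dunmore at position 3): ranking walks positions 3-4-5-2-1, expanding outward from the peak — single-peaked.
Type 2 (peak Brixley at position 2): ranking walks positions 2-3-1-4-5, expanding outward from the peak — single-peaked.
Type 3 (peak Ostley at position 1): ranking walks positions 1-2-3-4-5, expanding outward from the peak — single-peaked.
Type 4 (peak Calder at position 4): ranking walks positions 4-3-5-2-1, expanding outward from the peak — single-peaked.
Type 5 (peak Brixley at position 2): ranking walks positions 2-1-3-4-5, expanding outward from the peak — single-peaked.
Type 6 (peak Calder at position 4): ranking walks positions 4-5-3-2-1, expanding outward from the peak — single-peaked.
Every ranking is single-peaked on this axis.

yes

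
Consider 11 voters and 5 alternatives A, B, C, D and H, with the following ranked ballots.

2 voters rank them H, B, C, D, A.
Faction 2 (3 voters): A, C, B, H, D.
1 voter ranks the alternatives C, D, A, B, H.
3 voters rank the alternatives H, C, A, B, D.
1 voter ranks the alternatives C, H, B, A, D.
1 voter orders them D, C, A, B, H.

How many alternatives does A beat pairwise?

2

A against each rival (11 voters):
A vs B: A, 8–3.
A vs C: 3 to 8, C.
A vs D: A preferred on 3+3+1 = 7 ballots; A wins 7–4.
A vs H: 3+1+1 = 5 for A, 6 for H — H by 6–5.
A beats B, D; loses to C, H — 2 pairwise wins.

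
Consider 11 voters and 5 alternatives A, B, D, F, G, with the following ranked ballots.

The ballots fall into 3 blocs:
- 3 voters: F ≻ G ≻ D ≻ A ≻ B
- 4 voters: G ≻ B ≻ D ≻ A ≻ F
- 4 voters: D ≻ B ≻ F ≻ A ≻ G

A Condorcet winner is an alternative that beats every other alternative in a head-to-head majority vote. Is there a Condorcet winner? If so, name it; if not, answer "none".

none

Check each pair by majority over 11 ballots:
A vs B: 3 for A, 8 for B — B by 8–3.
A vs D: 0 to 11, D.
A vs F: 4 for A, 7 for F — F by 7–4.
A vs G: A preferred on 4 ballots; G wins 7–4.
B vs D: D, 7–4.
B vs F: B, 8–3.
B vs G: G, 7–4.
D vs F: D wins 8–3.
D vs G: D is ranked higher on 4 ballots, G on 7. G wins 7–4.
F vs G: F is ranked higher on 3+4 = 7 ballots, G on 4. F wins 7–4.
Each alternative drops at least one matchup (A loses to B; B loses to D; D loses to G; F loses to B; G loses to F); the cycle B beats F beats G beats B rules out a Condorcet winner.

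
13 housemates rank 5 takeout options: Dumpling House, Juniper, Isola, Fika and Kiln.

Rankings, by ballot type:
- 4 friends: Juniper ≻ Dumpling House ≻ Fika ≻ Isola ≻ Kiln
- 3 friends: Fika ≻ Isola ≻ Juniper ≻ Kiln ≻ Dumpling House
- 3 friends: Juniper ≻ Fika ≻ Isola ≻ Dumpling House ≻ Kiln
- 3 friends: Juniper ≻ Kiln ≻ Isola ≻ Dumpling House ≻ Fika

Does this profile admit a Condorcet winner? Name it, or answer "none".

Juniper

Pairwise majorities:
Dumpling House–Juniper: Juniper 13–0.
Dumpling House vs Isola: 4 to 9, Isola.
Dumpling House vs Fika: Dumpling House preferred on 4+3 = 7 ballots; Dumpling House wins 7–6.
Dumpling House vs Kiln: 7 to 6, Dumpling House.
Juniper vs Isola: Juniper preferred on 4+3+3 = 10 ballots; Juniper wins 10–3.
Juniper vs Fika: Juniper wins 10–3.
Juniper vs Kiln: 13 to 0, Juniper.
Isola vs Fika: Fika, 10–3.
Isola vs Kiln: 10 to 3, Isola.
Fika vs Kiln: 4+3+3 = 10 for Fika, 3 for Kiln — Fika by 10–3.
Only Juniper has no losses; Juniper is the Condorcet winner.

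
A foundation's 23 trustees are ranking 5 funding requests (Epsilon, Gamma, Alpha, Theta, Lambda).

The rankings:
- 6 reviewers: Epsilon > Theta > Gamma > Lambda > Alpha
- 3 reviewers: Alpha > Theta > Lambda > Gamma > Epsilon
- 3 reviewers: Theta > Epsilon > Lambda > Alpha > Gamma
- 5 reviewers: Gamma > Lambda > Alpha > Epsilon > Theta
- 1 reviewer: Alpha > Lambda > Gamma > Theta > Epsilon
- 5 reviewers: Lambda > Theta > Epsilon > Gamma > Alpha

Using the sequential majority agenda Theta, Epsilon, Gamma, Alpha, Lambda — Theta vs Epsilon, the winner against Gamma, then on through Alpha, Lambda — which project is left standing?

Round 1: Theta vs Epsilon — 12–11, Theta advances.
Round 2: Theta vs Gamma — 17–6, Theta advances.
Round 3: Theta vs Alpha — 14–9, Theta advances.
Round 4: Theta vs Lambda — 12–11, Theta advances.
The agenda winner is Theta.

Theta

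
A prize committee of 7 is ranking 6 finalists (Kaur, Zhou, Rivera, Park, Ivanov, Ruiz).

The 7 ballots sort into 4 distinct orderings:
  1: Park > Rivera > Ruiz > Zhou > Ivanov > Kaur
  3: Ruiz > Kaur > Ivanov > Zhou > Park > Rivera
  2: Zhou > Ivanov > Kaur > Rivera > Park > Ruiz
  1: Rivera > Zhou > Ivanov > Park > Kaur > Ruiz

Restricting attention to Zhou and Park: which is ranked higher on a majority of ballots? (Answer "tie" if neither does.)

Ballots ranking Zhou above Park: 3 + 2 + 1 = 6.
Ballots ranking Park above Zhou: 7 − 6 = 1.
Zhou wins the head-to-head 6–1.

Zhou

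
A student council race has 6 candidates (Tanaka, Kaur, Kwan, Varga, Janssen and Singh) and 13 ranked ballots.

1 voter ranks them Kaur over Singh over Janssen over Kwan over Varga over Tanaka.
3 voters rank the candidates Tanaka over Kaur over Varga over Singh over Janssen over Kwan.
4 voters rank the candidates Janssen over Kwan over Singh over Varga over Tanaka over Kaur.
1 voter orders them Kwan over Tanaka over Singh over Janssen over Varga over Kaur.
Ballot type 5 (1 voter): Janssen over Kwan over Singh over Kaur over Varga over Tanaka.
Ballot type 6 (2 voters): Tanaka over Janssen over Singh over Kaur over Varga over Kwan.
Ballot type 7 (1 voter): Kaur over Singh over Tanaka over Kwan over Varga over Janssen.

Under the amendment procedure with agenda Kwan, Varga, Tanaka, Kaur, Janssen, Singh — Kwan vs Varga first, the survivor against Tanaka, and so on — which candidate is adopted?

Round 1: Kwan vs Varga — 8–5, Kwan advances.
Round 2: Kwan vs Tanaka — 7–6, Kwan advances.
Round 3: Kwan vs Kaur — 6–7, Kaur advances.
Round 4: Kaur vs Janssen — 5–8, Janssen advances.
Round 5: Janssen vs Singh — 7–6, Janssen advances.
Janssen survives the agenda.

Janssen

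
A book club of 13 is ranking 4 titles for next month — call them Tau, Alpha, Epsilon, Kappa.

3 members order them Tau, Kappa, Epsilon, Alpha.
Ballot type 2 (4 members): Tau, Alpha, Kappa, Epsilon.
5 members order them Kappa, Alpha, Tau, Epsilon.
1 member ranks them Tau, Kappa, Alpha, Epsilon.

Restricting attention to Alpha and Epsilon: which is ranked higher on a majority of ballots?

Ballots ranking Alpha above Epsilon: 4 + 5 + 1 = 10.
Ballots ranking Epsilon above Alpha: 13 − 10 = 3.
Alpha wins the head-to-head 10–3.

Alpha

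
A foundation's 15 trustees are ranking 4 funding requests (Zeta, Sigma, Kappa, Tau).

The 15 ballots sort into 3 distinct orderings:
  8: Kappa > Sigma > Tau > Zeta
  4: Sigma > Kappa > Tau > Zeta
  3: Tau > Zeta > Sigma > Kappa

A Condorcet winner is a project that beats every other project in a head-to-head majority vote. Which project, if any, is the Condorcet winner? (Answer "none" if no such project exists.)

Check each pair by majority over 15 ballots:
Zeta vs Sigma: Sigma wins 12–3.
Zeta vs Kappa: Kappa, 12–3.
Zeta vs Tau: Tau wins 15–0.
Sigma–Kappa: Kappa 8–7.
Sigma vs Tau: Sigma, 12–3.
Kappa vs Tau: Kappa, 12–3.
Kappa wins every pairwise contest, so Kappa is the Condorcet winner.

Kappa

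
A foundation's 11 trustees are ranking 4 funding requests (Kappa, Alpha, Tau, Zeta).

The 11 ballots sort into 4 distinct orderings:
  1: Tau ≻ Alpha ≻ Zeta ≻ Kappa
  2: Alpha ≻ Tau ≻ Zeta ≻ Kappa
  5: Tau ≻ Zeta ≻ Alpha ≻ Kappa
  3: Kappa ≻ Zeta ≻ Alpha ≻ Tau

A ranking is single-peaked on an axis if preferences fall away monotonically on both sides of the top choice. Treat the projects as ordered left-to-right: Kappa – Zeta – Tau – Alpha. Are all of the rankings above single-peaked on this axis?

Axis positions: Kappa=1, Zeta=2, Tau=3, Alpha=4.
Group 1 (peak Tau at position 3): ranking walks positions 3-4-2-1, expanding outward from the peak — single-peaked.
Group 2 (peak Alpha at position 4): ranking walks positions 4-3-2-1, expanding outward from the peak — single-peaked.
Group 3 (peak Tau at position 3): ranking walks positions 3-2-4-1, expanding outward from the peak — single-peaked.
Group 4: ranking walks positions 1-2-4-3; Alpha is ranked above Tau even though Tau lies between Alpha and the peak Kappa on the axis — preferences dip and rise again. Not single-peaked.
Group 4 violates single-peakedness, so the profile is not single-peaked on this axis.

no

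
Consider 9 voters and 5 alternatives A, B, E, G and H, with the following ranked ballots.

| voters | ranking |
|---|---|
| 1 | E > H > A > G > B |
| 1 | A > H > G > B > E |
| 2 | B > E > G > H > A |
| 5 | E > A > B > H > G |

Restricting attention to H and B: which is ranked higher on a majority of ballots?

B

Ballots ranking H above B: 1 + 1 = 2.
Ballots ranking B above H: 9 − 2 = 7.
B wins the head-to-head 7–2.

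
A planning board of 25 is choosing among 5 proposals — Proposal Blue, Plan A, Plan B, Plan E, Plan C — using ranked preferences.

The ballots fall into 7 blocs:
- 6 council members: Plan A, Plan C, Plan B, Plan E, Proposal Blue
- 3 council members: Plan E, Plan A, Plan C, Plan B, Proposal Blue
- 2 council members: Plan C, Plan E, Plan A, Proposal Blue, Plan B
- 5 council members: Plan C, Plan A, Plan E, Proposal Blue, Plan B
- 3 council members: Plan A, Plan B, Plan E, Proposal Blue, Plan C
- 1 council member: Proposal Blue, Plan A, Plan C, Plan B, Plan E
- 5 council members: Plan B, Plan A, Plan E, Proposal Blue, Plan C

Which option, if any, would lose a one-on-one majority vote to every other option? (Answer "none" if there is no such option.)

Proposal Blue

Pairwise majorities:
Proposal Blue–Plan A: Plan A 24–1.
Proposal Blue vs Plan B: 8 to 17, Plan B.
Proposal Blue vs Plan E: 1 to 24, Plan E.
Proposal Blue–Plan C: Plan C 16–9.
Plan A vs Plan B: 6+3+2+5+3+1 = 20 for Plan A, 5 for Plan B — Plan A by 20–5.
Plan A–Plan E: Plan A 20–5.
Plan A vs Plan C: Plan A is ranked higher on 6+3+3+1+5 = 18 ballots, Plan C on 7. Plan A wins 18–7.
Plan B vs Plan E: 6+3+1+5 = 15 for Plan B, 10 for Plan E — Plan B by 15–10.
Plan B vs Plan C: 3+5 = 8 for Plan B, 17 for Plan C — Plan C by 17–8.
Plan E vs Plan C: 11 to 14, Plan C.
Proposal Blue loses to every other option — it is the Condorcet loser.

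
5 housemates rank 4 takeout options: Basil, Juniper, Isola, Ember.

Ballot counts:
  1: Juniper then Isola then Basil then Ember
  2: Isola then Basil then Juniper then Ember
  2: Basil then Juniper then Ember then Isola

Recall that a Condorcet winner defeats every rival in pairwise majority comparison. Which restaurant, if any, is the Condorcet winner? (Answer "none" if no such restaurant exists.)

Pairwise majorities:
Basil vs Juniper: Basil, 4–1.
Basil vs Isola: Isola, 3–2.
Basil vs Ember: Basil wins 5–0.
Juniper–Isola: Juniper 3–2.
Juniper vs Ember: Juniper, 5–0.
Isola–Ember: Isola 3–2.
Each restaurant drops at least one matchup (Basil loses to Isola; Juniper loses to Basil; Isola loses to Juniper; Ember loses to Basil); the cycle Basil > Juniper > Isola > Basil rules out a Condorcet winner.

none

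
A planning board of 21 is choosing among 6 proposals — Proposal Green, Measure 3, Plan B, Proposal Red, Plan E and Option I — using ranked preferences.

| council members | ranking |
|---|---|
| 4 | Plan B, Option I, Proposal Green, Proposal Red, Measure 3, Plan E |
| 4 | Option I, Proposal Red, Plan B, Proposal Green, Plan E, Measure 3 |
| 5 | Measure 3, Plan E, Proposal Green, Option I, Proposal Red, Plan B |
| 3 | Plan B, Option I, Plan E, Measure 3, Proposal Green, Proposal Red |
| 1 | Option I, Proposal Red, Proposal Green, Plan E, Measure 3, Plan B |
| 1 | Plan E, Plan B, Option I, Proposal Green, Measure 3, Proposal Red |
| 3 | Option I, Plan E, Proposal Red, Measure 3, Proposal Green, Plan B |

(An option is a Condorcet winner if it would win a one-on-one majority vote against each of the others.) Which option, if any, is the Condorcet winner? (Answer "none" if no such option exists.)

Check each pair by majority over 21 ballots:
Proposal Green vs Measure 3: Proposal Green is ranked higher on 4+4+1+1 = 10 ballots, Measure 3 on 11. Measure 3 wins 11–10.
Proposal Green vs Plan B: Proposal Green is ranked higher on 5+1+3 = 9 ballots, Plan B on 12. Plan B wins 12–9.
Proposal Green vs Proposal Red: 13 to 8, Proposal Green.
Proposal Green vs Plan E: Proposal Green preferred on 4+4+1 = 9 ballots; Plan E wins 12–9.
Proposal Green vs Option I: Proposal Green preferred on 5 ballots; Option I wins 16–5.
Measure 3 vs Plan B: Measure 3 preferred on 5+1+3 = 9 ballots; Plan B wins 12–9.
Measure 3 vs Proposal Red: Measure 3 is ranked higher on 5+3+1 = 9 ballots, Proposal Red on 12. Proposal Red wins 12–9.
Measure 3 vs Plan E: 4+5 = 9 for Measure 3, 12 for Plan E — Plan E by 12–9.
Measure 3 vs Option I: Measure 3 preferred on 5 ballots; Option I wins 16–5.
Plan B vs Proposal Red: Plan B is ranked higher on 4+3+1 = 8 ballots, Proposal Red on 13. Proposal Red wins 13–8.
Plan B vs Plan E: 11 to 10, Plan B.
Plan B vs Option I: 4+3+1 = 8 for Plan B, 13 for Option I — Option I by 13–8.
Proposal Red vs Plan E: Proposal Red preferred on 4+4+1 = 9 ballots; Plan E wins 12–9.
Proposal Red vs Option I: 0 to 21, Option I.
Plan E vs Option I: 5+1 = 6 for Plan E, 15 for Option I — Option I by 15–6.
Option I beats each of Proposal Green, Measure 3, Plan B, Proposal Red, Plan E — Option I is the Condorcet winner.

Option I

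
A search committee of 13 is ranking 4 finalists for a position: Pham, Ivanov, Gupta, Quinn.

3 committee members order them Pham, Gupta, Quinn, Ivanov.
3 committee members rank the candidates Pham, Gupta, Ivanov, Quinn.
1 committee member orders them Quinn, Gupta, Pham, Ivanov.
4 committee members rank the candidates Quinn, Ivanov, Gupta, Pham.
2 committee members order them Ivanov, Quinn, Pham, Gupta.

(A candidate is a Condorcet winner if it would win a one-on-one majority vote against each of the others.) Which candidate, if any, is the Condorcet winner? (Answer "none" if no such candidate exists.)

Head-to-head results (13 committee members):
Pham vs Ivanov: Pham wins 7–6.
Pham vs Gupta: Pham wins 8–5.
Pham vs Quinn: Quinn wins 7–6.
Ivanov vs Gupta: Gupta, 7–6.
Ivanov vs Quinn: Quinn wins 8–5.
Gupta vs Quinn: Quinn wins 7–6.
Quinn beats each of Pham, Ivanov, Gupta — Quinn is the Condorcet winner.

Quinn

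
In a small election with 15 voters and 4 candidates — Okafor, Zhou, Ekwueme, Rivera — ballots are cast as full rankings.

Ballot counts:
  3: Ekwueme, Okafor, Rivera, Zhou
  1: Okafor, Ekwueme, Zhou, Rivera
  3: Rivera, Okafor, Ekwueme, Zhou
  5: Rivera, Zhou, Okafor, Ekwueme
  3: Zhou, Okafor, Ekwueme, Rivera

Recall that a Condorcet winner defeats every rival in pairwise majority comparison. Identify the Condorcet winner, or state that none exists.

Check each pair by majority over 15 ballots:
Okafor vs Zhou: 3+1+3 = 7 for Okafor, 8 for Zhou — Zhou by 8–7.
Okafor vs Ekwueme: Okafor, 12–3.
Okafor vs Rivera: 7 to 8, Rivera.
Zhou vs Ekwueme: Zhou wins 8–7.
Zhou vs Rivera: Rivera, 11–4.
Ekwueme vs Rivera: Ekwueme is ranked higher on 3+1+3 = 7 ballots, Rivera on 8. Rivera wins 8–7.
Rivera wins every pairwise contest, so Rivera is the Condorcet winner.

Rivera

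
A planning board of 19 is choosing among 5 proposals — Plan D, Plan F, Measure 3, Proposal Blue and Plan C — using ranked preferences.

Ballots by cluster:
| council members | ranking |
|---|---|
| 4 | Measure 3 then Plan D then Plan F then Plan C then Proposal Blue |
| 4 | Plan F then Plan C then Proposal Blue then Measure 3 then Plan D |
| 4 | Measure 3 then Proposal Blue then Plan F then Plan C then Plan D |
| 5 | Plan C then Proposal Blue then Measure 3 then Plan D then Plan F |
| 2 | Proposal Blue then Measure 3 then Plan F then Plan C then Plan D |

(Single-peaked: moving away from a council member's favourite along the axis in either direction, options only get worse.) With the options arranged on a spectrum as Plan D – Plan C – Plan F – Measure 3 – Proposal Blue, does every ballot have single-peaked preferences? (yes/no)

Axis positions: Plan D=1, Plan C=2, Plan F=3, Measure 3=4, Proposal Blue=5.
Cluster 1: ranking walks positions 4-1-3-2-5; Plan D is ranked above Plan F even though Plan F lies between Plan D and the peak Measure 3 on the axis — preferences dip and rise again. Not single-peaked.
Cluster 2: ranking walks positions 3-2-5-4-1; Proposal Blue is ranked above Measure 3 even though Measure 3 lies between Proposal Blue and the peak Plan F on the axis — preferences dip and rise again. Not single-peaked.
Cluster 3 (peak Measure 3 at position 4): ranking walks positions 4-5-3-2-1, expanding outward from the peak — single-peaked.
Cluster 4: ranking walks positions 2-5-4-1-3; Proposal Blue is ranked above Plan F even though Plan F lies between Proposal Blue and the peak Plan C on the axis — preferences dip and rise again. Not single-peaked.
Cluster 5 (peak Proposal Blue at position 5): ranking walks positions 5-4-3-2-1, expanding outward from the peak — single-peaked.
Cluster 1 violates single-peakedness, so the profile is not single-peaked on this axis.

no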